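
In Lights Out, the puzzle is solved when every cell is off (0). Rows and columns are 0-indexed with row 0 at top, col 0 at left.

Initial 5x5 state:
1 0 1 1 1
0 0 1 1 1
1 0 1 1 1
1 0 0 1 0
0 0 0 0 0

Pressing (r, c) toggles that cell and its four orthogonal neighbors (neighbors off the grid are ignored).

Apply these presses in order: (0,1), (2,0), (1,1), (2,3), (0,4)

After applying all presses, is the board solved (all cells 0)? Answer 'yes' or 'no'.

After press 1 at (0,1):
0 1 0 1 1
0 1 1 1 1
1 0 1 1 1
1 0 0 1 0
0 0 0 0 0

After press 2 at (2,0):
0 1 0 1 1
1 1 1 1 1
0 1 1 1 1
0 0 0 1 0
0 0 0 0 0

After press 3 at (1,1):
0 0 0 1 1
0 0 0 1 1
0 0 1 1 1
0 0 0 1 0
0 0 0 0 0

After press 4 at (2,3):
0 0 0 1 1
0 0 0 0 1
0 0 0 0 0
0 0 0 0 0
0 0 0 0 0

After press 5 at (0,4):
0 0 0 0 0
0 0 0 0 0
0 0 0 0 0
0 0 0 0 0
0 0 0 0 0

Lights still on: 0

Answer: yes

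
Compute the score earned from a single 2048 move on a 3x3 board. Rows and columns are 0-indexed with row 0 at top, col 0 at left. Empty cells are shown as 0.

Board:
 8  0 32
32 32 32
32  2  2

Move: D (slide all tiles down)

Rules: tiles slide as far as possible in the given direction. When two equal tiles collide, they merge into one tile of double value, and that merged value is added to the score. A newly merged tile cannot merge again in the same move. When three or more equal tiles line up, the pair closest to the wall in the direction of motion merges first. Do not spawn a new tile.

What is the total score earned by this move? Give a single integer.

Answer: 128

Derivation:
Slide down:
col 0: [8, 32, 32] -> [0, 8, 64]  score +64 (running 64)
col 1: [0, 32, 2] -> [0, 32, 2]  score +0 (running 64)
col 2: [32, 32, 2] -> [0, 64, 2]  score +64 (running 128)
Board after move:
 0  0  0
 8 32 64
64  2  2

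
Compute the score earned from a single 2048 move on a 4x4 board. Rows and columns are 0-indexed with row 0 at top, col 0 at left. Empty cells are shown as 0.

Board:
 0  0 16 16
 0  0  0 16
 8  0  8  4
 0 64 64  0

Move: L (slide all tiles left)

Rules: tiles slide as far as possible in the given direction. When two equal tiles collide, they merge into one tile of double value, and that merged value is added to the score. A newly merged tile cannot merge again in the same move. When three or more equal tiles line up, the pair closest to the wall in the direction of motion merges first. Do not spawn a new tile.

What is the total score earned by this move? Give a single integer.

Answer: 176

Derivation:
Slide left:
row 0: [0, 0, 16, 16] -> [32, 0, 0, 0]  score +32 (running 32)
row 1: [0, 0, 0, 16] -> [16, 0, 0, 0]  score +0 (running 32)
row 2: [8, 0, 8, 4] -> [16, 4, 0, 0]  score +16 (running 48)
row 3: [0, 64, 64, 0] -> [128, 0, 0, 0]  score +128 (running 176)
Board after move:
 32   0   0   0
 16   0   0   0
 16   4   0   0
128   0   0   0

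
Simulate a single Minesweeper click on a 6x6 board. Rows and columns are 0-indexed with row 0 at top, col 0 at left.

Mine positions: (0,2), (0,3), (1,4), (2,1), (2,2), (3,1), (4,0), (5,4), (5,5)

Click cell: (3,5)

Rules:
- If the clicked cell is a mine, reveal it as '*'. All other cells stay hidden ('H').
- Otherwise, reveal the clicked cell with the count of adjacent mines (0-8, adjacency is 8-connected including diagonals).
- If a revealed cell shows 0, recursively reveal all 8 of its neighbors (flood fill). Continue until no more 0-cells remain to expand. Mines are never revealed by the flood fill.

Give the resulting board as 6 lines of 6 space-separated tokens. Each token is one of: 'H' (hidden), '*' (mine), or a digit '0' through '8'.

H H H H H H
H H H H H H
H H H 2 1 1
H H H 1 0 0
H H H 1 2 2
H H H H H H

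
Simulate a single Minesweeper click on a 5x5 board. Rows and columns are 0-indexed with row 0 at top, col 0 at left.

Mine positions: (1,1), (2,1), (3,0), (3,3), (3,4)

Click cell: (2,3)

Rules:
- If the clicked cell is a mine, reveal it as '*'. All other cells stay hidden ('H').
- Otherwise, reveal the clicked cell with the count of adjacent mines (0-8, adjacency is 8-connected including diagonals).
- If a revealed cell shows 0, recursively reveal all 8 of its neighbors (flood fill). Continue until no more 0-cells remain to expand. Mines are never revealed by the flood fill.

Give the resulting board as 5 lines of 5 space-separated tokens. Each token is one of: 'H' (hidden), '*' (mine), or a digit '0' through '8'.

H H H H H
H H H H H
H H H 2 H
H H H H H
H H H H H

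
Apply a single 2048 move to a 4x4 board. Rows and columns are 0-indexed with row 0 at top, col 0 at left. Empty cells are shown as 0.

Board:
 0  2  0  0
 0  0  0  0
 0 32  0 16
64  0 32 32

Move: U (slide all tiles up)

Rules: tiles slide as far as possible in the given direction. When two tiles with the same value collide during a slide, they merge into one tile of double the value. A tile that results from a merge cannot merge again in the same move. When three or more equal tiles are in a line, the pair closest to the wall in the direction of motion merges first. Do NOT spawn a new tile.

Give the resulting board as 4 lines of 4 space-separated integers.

Slide up:
col 0: [0, 0, 0, 64] -> [64, 0, 0, 0]
col 1: [2, 0, 32, 0] -> [2, 32, 0, 0]
col 2: [0, 0, 0, 32] -> [32, 0, 0, 0]
col 3: [0, 0, 16, 32] -> [16, 32, 0, 0]

Answer: 64  2 32 16
 0 32  0 32
 0  0  0  0
 0  0  0  0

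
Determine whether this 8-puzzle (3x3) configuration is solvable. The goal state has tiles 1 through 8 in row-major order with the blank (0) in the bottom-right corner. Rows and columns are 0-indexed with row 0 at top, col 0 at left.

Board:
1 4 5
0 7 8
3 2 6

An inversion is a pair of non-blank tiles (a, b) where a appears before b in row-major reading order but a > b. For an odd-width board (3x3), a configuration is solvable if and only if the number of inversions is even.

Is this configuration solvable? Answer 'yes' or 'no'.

Inversions (pairs i<j in row-major order where tile[i] > tile[j] > 0): 11
11 is odd, so the puzzle is not solvable.

Answer: no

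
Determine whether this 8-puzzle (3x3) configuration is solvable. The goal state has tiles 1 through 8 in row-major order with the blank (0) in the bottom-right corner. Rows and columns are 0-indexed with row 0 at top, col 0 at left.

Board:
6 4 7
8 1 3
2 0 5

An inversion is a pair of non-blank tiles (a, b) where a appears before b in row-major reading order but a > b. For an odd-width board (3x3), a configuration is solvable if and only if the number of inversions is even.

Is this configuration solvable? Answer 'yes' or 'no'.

Inversions (pairs i<j in row-major order where tile[i] > tile[j] > 0): 17
17 is odd, so the puzzle is not solvable.

Answer: no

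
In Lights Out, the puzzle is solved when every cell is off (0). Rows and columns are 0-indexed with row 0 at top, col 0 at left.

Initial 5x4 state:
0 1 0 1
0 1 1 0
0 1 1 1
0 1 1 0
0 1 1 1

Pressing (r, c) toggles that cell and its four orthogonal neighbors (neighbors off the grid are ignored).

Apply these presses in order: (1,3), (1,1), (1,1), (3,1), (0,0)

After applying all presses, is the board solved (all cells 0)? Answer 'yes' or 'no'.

Answer: no

Derivation:
After press 1 at (1,3):
0 1 0 0
0 1 0 1
0 1 1 0
0 1 1 0
0 1 1 1

After press 2 at (1,1):
0 0 0 0
1 0 1 1
0 0 1 0
0 1 1 0
0 1 1 1

After press 3 at (1,1):
0 1 0 0
0 1 0 1
0 1 1 0
0 1 1 0
0 1 1 1

After press 4 at (3,1):
0 1 0 0
0 1 0 1
0 0 1 0
1 0 0 0
0 0 1 1

After press 5 at (0,0):
1 0 0 0
1 1 0 1
0 0 1 0
1 0 0 0
0 0 1 1

Lights still on: 8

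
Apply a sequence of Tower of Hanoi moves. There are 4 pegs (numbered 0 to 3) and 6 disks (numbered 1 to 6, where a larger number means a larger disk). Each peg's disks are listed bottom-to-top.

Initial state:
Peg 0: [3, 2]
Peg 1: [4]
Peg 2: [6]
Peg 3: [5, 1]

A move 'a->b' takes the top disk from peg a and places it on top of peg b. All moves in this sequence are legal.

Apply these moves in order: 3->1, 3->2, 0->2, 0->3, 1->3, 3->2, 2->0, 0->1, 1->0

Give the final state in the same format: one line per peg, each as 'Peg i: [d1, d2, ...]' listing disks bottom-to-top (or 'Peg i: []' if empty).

Answer: Peg 0: [1]
Peg 1: [4]
Peg 2: [6, 5, 2]
Peg 3: [3]

Derivation:
After move 1 (3->1):
Peg 0: [3, 2]
Peg 1: [4, 1]
Peg 2: [6]
Peg 3: [5]

After move 2 (3->2):
Peg 0: [3, 2]
Peg 1: [4, 1]
Peg 2: [6, 5]
Peg 3: []

After move 3 (0->2):
Peg 0: [3]
Peg 1: [4, 1]
Peg 2: [6, 5, 2]
Peg 3: []

After move 4 (0->3):
Peg 0: []
Peg 1: [4, 1]
Peg 2: [6, 5, 2]
Peg 3: [3]

After move 5 (1->3):
Peg 0: []
Peg 1: [4]
Peg 2: [6, 5, 2]
Peg 3: [3, 1]

After move 6 (3->2):
Peg 0: []
Peg 1: [4]
Peg 2: [6, 5, 2, 1]
Peg 3: [3]

After move 7 (2->0):
Peg 0: [1]
Peg 1: [4]
Peg 2: [6, 5, 2]
Peg 3: [3]

After move 8 (0->1):
Peg 0: []
Peg 1: [4, 1]
Peg 2: [6, 5, 2]
Peg 3: [3]

After move 9 (1->0):
Peg 0: [1]
Peg 1: [4]
Peg 2: [6, 5, 2]
Peg 3: [3]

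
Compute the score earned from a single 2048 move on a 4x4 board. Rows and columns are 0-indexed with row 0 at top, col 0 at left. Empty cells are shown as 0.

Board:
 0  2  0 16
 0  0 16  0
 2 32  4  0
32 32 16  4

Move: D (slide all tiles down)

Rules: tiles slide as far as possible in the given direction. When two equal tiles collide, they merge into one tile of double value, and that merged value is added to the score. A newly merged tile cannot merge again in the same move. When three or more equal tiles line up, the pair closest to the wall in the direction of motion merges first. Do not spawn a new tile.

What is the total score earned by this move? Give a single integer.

Answer: 64

Derivation:
Slide down:
col 0: [0, 0, 2, 32] -> [0, 0, 2, 32]  score +0 (running 0)
col 1: [2, 0, 32, 32] -> [0, 0, 2, 64]  score +64 (running 64)
col 2: [0, 16, 4, 16] -> [0, 16, 4, 16]  score +0 (running 64)
col 3: [16, 0, 0, 4] -> [0, 0, 16, 4]  score +0 (running 64)
Board after move:
 0  0  0  0
 0  0 16  0
 2  2  4 16
32 64 16  4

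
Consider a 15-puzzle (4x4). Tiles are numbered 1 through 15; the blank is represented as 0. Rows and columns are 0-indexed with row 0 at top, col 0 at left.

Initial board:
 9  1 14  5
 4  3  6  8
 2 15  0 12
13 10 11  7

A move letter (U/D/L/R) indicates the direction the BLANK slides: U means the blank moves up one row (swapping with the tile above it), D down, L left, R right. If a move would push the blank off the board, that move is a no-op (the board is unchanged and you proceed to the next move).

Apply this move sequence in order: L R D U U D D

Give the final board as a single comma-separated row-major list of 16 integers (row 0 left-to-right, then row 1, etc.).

After move 1 (L):
 9  1 14  5
 4  3  6  8
 2  0 15 12
13 10 11  7

After move 2 (R):
 9  1 14  5
 4  3  6  8
 2 15  0 12
13 10 11  7

After move 3 (D):
 9  1 14  5
 4  3  6  8
 2 15 11 12
13 10  0  7

After move 4 (U):
 9  1 14  5
 4  3  6  8
 2 15  0 12
13 10 11  7

After move 5 (U):
 9  1 14  5
 4  3  0  8
 2 15  6 12
13 10 11  7

After move 6 (D):
 9  1 14  5
 4  3  6  8
 2 15  0 12
13 10 11  7

After move 7 (D):
 9  1 14  5
 4  3  6  8
 2 15 11 12
13 10  0  7

Answer: 9, 1, 14, 5, 4, 3, 6, 8, 2, 15, 11, 12, 13, 10, 0, 7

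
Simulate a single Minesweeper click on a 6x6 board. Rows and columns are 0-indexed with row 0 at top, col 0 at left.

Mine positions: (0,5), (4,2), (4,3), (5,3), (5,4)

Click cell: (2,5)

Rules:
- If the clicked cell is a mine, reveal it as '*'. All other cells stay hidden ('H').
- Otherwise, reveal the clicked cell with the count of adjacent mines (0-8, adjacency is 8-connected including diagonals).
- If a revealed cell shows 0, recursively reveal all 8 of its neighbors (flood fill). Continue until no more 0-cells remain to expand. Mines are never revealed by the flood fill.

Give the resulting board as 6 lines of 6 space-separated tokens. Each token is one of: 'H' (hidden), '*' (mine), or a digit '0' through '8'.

0 0 0 0 1 H
0 0 0 0 1 1
0 0 0 0 0 0
0 1 2 2 1 0
0 1 H H 3 1
0 1 H H H H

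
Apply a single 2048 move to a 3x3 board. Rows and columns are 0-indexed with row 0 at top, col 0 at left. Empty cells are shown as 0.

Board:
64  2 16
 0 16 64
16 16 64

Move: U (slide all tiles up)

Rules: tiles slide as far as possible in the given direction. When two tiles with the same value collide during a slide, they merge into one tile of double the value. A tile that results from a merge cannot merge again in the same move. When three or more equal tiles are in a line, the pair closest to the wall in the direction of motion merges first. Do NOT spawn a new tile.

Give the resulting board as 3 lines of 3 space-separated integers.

Slide up:
col 0: [64, 0, 16] -> [64, 16, 0]
col 1: [2, 16, 16] -> [2, 32, 0]
col 2: [16, 64, 64] -> [16, 128, 0]

Answer:  64   2  16
 16  32 128
  0   0   0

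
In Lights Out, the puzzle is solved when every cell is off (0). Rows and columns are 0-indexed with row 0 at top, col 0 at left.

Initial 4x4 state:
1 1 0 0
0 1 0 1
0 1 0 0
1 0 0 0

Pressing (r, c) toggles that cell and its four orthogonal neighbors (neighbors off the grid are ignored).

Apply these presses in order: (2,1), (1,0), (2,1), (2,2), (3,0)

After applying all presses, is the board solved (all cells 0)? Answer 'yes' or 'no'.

Answer: no

Derivation:
After press 1 at (2,1):
1 1 0 0
0 0 0 1
1 0 1 0
1 1 0 0

After press 2 at (1,0):
0 1 0 0
1 1 0 1
0 0 1 0
1 1 0 0

After press 3 at (2,1):
0 1 0 0
1 0 0 1
1 1 0 0
1 0 0 0

After press 4 at (2,2):
0 1 0 0
1 0 1 1
1 0 1 1
1 0 1 0

After press 5 at (3,0):
0 1 0 0
1 0 1 1
0 0 1 1
0 1 1 0

Lights still on: 8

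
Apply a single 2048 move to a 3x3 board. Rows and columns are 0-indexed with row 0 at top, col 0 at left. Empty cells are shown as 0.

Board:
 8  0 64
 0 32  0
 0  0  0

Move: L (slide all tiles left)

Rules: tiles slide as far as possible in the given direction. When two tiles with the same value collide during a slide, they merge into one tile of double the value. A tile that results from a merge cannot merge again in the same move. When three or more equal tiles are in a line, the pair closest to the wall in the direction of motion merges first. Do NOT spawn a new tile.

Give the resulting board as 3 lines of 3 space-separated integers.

Answer:  8 64  0
32  0  0
 0  0  0

Derivation:
Slide left:
row 0: [8, 0, 64] -> [8, 64, 0]
row 1: [0, 32, 0] -> [32, 0, 0]
row 2: [0, 0, 0] -> [0, 0, 0]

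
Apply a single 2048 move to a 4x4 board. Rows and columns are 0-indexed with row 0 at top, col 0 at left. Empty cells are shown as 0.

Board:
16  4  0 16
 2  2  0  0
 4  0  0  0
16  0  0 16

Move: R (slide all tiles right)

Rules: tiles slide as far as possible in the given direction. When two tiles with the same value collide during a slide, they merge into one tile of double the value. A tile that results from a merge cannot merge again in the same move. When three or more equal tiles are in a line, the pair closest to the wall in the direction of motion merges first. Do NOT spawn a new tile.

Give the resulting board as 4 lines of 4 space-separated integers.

Answer:  0 16  4 16
 0  0  0  4
 0  0  0  4
 0  0  0 32

Derivation:
Slide right:
row 0: [16, 4, 0, 16] -> [0, 16, 4, 16]
row 1: [2, 2, 0, 0] -> [0, 0, 0, 4]
row 2: [4, 0, 0, 0] -> [0, 0, 0, 4]
row 3: [16, 0, 0, 16] -> [0, 0, 0, 32]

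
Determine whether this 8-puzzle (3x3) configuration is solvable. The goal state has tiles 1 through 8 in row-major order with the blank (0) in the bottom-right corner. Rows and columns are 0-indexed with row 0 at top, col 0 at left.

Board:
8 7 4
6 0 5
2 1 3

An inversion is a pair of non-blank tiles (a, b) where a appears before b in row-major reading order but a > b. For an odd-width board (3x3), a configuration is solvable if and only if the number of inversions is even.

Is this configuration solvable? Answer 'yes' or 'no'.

Inversions (pairs i<j in row-major order where tile[i] > tile[j] > 0): 24
24 is even, so the puzzle is solvable.

Answer: yes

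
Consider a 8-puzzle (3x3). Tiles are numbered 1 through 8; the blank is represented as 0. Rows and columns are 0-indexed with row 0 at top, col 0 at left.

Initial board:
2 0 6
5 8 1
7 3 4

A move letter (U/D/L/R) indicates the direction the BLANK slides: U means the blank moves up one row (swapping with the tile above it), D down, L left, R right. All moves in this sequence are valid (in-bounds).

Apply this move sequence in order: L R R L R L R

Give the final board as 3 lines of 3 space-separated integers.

Answer: 2 6 0
5 8 1
7 3 4

Derivation:
After move 1 (L):
0 2 6
5 8 1
7 3 4

After move 2 (R):
2 0 6
5 8 1
7 3 4

After move 3 (R):
2 6 0
5 8 1
7 3 4

After move 4 (L):
2 0 6
5 8 1
7 3 4

After move 5 (R):
2 6 0
5 8 1
7 3 4

After move 6 (L):
2 0 6
5 8 1
7 3 4

After move 7 (R):
2 6 0
5 8 1
7 3 4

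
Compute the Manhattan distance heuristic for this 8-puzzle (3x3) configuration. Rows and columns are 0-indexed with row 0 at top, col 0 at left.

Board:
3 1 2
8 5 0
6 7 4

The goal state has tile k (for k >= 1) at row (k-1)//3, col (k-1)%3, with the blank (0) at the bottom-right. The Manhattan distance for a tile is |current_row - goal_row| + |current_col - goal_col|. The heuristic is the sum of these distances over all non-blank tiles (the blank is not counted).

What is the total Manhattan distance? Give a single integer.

Tile 3: at (0,0), goal (0,2), distance |0-0|+|0-2| = 2
Tile 1: at (0,1), goal (0,0), distance |0-0|+|1-0| = 1
Tile 2: at (0,2), goal (0,1), distance |0-0|+|2-1| = 1
Tile 8: at (1,0), goal (2,1), distance |1-2|+|0-1| = 2
Tile 5: at (1,1), goal (1,1), distance |1-1|+|1-1| = 0
Tile 6: at (2,0), goal (1,2), distance |2-1|+|0-2| = 3
Tile 7: at (2,1), goal (2,0), distance |2-2|+|1-0| = 1
Tile 4: at (2,2), goal (1,0), distance |2-1|+|2-0| = 3
Sum: 2 + 1 + 1 + 2 + 0 + 3 + 1 + 3 = 13

Answer: 13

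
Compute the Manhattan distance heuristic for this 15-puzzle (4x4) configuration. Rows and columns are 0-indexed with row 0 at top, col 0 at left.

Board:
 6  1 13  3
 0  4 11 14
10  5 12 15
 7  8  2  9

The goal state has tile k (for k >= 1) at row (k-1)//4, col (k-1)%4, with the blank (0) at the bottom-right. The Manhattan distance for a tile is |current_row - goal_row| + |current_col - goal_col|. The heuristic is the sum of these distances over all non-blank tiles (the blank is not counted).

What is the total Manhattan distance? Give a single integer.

Answer: 39

Derivation:
Tile 6: (0,0)->(1,1) = 2
Tile 1: (0,1)->(0,0) = 1
Tile 13: (0,2)->(3,0) = 5
Tile 3: (0,3)->(0,2) = 1
Tile 4: (1,1)->(0,3) = 3
Tile 11: (1,2)->(2,2) = 1
Tile 14: (1,3)->(3,1) = 4
Tile 10: (2,0)->(2,1) = 1
Tile 5: (2,1)->(1,0) = 2
Tile 12: (2,2)->(2,3) = 1
Tile 15: (2,3)->(3,2) = 2
Tile 7: (3,0)->(1,2) = 4
Tile 8: (3,1)->(1,3) = 4
Tile 2: (3,2)->(0,1) = 4
Tile 9: (3,3)->(2,0) = 4
Sum: 2 + 1 + 5 + 1 + 3 + 1 + 4 + 1 + 2 + 1 + 2 + 4 + 4 + 4 + 4 = 39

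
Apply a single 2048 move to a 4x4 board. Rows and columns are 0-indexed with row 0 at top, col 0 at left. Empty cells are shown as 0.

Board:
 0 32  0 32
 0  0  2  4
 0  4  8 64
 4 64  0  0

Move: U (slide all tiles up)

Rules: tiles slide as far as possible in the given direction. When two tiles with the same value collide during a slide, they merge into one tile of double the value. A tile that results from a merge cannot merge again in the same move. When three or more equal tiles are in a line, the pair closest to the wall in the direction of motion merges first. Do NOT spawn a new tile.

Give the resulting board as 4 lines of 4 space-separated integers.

Slide up:
col 0: [0, 0, 0, 4] -> [4, 0, 0, 0]
col 1: [32, 0, 4, 64] -> [32, 4, 64, 0]
col 2: [0, 2, 8, 0] -> [2, 8, 0, 0]
col 3: [32, 4, 64, 0] -> [32, 4, 64, 0]

Answer:  4 32  2 32
 0  4  8  4
 0 64  0 64
 0  0  0  0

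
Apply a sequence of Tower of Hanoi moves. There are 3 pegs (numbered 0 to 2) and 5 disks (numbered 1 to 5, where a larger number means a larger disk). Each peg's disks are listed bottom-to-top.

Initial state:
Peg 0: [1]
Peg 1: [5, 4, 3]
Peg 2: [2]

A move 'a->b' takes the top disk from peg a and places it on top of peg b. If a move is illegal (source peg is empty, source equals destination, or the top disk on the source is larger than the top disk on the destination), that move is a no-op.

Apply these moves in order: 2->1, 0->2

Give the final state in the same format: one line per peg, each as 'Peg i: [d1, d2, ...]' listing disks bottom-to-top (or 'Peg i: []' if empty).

Answer: Peg 0: []
Peg 1: [5, 4, 3, 2]
Peg 2: [1]

Derivation:
After move 1 (2->1):
Peg 0: [1]
Peg 1: [5, 4, 3, 2]
Peg 2: []

After move 2 (0->2):
Peg 0: []
Peg 1: [5, 4, 3, 2]
Peg 2: [1]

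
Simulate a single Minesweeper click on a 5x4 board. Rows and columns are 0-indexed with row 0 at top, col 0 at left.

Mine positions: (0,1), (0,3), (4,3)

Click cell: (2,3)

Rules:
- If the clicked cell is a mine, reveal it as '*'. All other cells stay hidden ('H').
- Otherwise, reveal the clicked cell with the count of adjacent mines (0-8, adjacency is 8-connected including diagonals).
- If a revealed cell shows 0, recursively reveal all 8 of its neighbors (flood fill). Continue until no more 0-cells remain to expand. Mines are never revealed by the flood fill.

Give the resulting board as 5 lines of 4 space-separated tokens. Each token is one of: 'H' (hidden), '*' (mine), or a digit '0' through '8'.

H H H H
1 1 2 1
0 0 0 0
0 0 1 1
0 0 1 H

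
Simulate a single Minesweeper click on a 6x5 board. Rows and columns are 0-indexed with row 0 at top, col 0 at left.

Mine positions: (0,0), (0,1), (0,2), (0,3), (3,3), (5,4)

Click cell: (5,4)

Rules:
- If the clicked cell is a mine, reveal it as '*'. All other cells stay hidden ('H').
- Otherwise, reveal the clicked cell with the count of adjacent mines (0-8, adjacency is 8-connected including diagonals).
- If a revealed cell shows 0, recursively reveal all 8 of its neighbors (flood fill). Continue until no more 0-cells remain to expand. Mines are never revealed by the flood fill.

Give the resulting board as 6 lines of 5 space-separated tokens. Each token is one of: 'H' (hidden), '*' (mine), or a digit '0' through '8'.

H H H H H
H H H H H
H H H H H
H H H H H
H H H H H
H H H H *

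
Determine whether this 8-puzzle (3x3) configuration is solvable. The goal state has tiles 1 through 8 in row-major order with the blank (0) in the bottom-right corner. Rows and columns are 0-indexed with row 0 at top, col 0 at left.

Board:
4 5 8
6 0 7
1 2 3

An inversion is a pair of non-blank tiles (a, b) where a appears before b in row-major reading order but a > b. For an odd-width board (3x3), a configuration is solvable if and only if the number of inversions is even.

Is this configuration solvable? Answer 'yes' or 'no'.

Inversions (pairs i<j in row-major order where tile[i] > tile[j] > 0): 17
17 is odd, so the puzzle is not solvable.

Answer: no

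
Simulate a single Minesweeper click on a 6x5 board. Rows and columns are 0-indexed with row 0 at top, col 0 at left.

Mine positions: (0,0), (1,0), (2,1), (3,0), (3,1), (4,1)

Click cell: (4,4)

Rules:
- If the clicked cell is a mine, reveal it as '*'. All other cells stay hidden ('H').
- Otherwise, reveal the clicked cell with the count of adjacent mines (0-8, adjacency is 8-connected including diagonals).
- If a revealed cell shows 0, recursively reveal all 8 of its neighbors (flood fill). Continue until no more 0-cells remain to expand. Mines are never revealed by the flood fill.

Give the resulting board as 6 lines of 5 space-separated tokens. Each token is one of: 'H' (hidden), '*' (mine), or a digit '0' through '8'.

H 2 0 0 0
H 3 1 0 0
H H 2 0 0
H H 3 0 0
H H 2 0 0
H H 1 0 0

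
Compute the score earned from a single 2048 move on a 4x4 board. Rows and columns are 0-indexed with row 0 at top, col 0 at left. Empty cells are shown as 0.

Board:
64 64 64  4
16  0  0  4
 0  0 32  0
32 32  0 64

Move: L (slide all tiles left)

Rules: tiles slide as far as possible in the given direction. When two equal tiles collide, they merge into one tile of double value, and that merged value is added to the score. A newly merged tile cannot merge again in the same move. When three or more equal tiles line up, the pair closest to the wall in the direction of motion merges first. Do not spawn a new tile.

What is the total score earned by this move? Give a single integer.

Slide left:
row 0: [64, 64, 64, 4] -> [128, 64, 4, 0]  score +128 (running 128)
row 1: [16, 0, 0, 4] -> [16, 4, 0, 0]  score +0 (running 128)
row 2: [0, 0, 32, 0] -> [32, 0, 0, 0]  score +0 (running 128)
row 3: [32, 32, 0, 64] -> [64, 64, 0, 0]  score +64 (running 192)
Board after move:
128  64   4   0
 16   4   0   0
 32   0   0   0
 64  64   0   0

Answer: 192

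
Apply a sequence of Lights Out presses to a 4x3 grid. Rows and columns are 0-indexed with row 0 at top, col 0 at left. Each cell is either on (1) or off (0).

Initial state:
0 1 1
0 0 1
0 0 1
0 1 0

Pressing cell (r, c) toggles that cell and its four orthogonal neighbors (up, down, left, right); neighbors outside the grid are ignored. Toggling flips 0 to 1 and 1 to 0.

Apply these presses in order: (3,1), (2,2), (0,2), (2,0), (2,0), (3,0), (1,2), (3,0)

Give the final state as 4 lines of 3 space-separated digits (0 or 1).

After press 1 at (3,1):
0 1 1
0 0 1
0 1 1
1 0 1

After press 2 at (2,2):
0 1 1
0 0 0
0 0 0
1 0 0

After press 3 at (0,2):
0 0 0
0 0 1
0 0 0
1 0 0

After press 4 at (2,0):
0 0 0
1 0 1
1 1 0
0 0 0

After press 5 at (2,0):
0 0 0
0 0 1
0 0 0
1 0 0

After press 6 at (3,0):
0 0 0
0 0 1
1 0 0
0 1 0

After press 7 at (1,2):
0 0 1
0 1 0
1 0 1
0 1 0

After press 8 at (3,0):
0 0 1
0 1 0
0 0 1
1 0 0

Answer: 0 0 1
0 1 0
0 0 1
1 0 0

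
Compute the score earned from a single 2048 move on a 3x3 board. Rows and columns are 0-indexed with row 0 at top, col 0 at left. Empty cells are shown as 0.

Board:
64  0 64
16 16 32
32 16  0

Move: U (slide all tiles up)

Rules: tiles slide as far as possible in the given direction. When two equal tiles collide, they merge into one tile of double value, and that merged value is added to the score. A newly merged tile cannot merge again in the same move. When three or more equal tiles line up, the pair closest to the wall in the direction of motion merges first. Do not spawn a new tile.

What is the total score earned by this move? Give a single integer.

Slide up:
col 0: [64, 16, 32] -> [64, 16, 32]  score +0 (running 0)
col 1: [0, 16, 16] -> [32, 0, 0]  score +32 (running 32)
col 2: [64, 32, 0] -> [64, 32, 0]  score +0 (running 32)
Board after move:
64 32 64
16  0 32
32  0  0

Answer: 32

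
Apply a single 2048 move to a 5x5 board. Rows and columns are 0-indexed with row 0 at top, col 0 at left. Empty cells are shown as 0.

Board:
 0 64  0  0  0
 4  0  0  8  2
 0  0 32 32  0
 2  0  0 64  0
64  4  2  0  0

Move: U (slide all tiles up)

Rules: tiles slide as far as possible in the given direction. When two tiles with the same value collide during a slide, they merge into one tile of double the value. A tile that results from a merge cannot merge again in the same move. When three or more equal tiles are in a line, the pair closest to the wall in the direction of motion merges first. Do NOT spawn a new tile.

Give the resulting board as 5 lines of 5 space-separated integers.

Slide up:
col 0: [0, 4, 0, 2, 64] -> [4, 2, 64, 0, 0]
col 1: [64, 0, 0, 0, 4] -> [64, 4, 0, 0, 0]
col 2: [0, 0, 32, 0, 2] -> [32, 2, 0, 0, 0]
col 3: [0, 8, 32, 64, 0] -> [8, 32, 64, 0, 0]
col 4: [0, 2, 0, 0, 0] -> [2, 0, 0, 0, 0]

Answer:  4 64 32  8  2
 2  4  2 32  0
64  0  0 64  0
 0  0  0  0  0
 0  0  0  0  0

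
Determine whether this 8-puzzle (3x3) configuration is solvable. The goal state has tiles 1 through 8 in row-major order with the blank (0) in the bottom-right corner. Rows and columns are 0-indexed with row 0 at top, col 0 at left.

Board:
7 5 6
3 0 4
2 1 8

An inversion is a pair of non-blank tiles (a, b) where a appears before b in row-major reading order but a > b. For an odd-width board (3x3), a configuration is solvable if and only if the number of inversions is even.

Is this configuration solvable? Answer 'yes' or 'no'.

Answer: no

Derivation:
Inversions (pairs i<j in row-major order where tile[i] > tile[j] > 0): 19
19 is odd, so the puzzle is not solvable.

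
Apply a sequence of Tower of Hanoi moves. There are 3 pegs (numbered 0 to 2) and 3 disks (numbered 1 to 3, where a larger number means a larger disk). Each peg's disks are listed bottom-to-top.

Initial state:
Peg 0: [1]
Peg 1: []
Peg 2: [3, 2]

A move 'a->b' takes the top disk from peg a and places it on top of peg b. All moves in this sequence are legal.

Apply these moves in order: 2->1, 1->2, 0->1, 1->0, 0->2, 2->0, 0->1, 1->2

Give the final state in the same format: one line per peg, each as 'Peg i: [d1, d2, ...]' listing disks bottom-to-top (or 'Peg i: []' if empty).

After move 1 (2->1):
Peg 0: [1]
Peg 1: [2]
Peg 2: [3]

After move 2 (1->2):
Peg 0: [1]
Peg 1: []
Peg 2: [3, 2]

After move 3 (0->1):
Peg 0: []
Peg 1: [1]
Peg 2: [3, 2]

After move 4 (1->0):
Peg 0: [1]
Peg 1: []
Peg 2: [3, 2]

After move 5 (0->2):
Peg 0: []
Peg 1: []
Peg 2: [3, 2, 1]

After move 6 (2->0):
Peg 0: [1]
Peg 1: []
Peg 2: [3, 2]

After move 7 (0->1):
Peg 0: []
Peg 1: [1]
Peg 2: [3, 2]

After move 8 (1->2):
Peg 0: []
Peg 1: []
Peg 2: [3, 2, 1]

Answer: Peg 0: []
Peg 1: []
Peg 2: [3, 2, 1]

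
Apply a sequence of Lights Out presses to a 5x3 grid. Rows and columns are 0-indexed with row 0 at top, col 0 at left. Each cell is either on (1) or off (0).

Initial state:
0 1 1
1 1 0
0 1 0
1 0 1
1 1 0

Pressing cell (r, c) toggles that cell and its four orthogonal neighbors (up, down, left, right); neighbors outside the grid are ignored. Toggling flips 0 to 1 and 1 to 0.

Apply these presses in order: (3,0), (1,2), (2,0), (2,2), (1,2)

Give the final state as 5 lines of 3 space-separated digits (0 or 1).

After press 1 at (3,0):
0 1 1
1 1 0
1 1 0
0 1 1
0 1 0

After press 2 at (1,2):
0 1 0
1 0 1
1 1 1
0 1 1
0 1 0

After press 3 at (2,0):
0 1 0
0 0 1
0 0 1
1 1 1
0 1 0

After press 4 at (2,2):
0 1 0
0 0 0
0 1 0
1 1 0
0 1 0

After press 5 at (1,2):
0 1 1
0 1 1
0 1 1
1 1 0
0 1 0

Answer: 0 1 1
0 1 1
0 1 1
1 1 0
0 1 0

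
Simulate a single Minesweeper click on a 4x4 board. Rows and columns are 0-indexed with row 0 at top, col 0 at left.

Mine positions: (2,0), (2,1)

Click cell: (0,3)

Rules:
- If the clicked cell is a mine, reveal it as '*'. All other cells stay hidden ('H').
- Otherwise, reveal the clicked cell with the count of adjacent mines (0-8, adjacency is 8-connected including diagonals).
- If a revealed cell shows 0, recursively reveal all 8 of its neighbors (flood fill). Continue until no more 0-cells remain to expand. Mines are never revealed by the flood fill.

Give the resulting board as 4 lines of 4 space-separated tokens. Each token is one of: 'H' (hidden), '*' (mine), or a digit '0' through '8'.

0 0 0 0
2 2 1 0
H H 1 0
H H 1 0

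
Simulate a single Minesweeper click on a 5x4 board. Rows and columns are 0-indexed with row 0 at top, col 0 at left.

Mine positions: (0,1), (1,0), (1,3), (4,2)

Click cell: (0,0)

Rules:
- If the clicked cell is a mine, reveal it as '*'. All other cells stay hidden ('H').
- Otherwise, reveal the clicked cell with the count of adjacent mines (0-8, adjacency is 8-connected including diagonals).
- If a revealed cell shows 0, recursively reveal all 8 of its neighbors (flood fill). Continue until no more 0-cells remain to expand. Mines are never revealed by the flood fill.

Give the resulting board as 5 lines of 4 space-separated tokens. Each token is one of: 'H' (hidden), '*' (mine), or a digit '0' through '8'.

2 H H H
H H H H
H H H H
H H H H
H H H H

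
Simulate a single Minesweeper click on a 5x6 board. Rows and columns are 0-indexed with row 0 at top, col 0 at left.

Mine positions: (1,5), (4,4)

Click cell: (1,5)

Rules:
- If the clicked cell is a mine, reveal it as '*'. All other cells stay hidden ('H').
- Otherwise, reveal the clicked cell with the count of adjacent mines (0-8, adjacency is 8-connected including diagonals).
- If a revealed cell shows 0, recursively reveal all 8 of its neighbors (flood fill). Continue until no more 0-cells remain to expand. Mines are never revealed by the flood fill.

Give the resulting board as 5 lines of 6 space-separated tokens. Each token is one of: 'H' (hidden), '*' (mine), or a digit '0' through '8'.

H H H H H H
H H H H H *
H H H H H H
H H H H H H
H H H H H H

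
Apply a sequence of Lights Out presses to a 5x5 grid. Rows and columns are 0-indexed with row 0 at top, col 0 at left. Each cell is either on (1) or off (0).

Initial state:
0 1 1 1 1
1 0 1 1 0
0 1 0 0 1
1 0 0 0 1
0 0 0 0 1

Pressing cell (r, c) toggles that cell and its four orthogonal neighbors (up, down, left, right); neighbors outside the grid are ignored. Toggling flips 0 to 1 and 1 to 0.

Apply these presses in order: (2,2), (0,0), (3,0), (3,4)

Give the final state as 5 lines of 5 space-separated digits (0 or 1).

Answer: 1 0 1 1 1
0 0 0 1 0
1 0 1 1 0
0 1 1 1 0
1 0 0 0 0

Derivation:
After press 1 at (2,2):
0 1 1 1 1
1 0 0 1 0
0 0 1 1 1
1 0 1 0 1
0 0 0 0 1

After press 2 at (0,0):
1 0 1 1 1
0 0 0 1 0
0 0 1 1 1
1 0 1 0 1
0 0 0 0 1

After press 3 at (3,0):
1 0 1 1 1
0 0 0 1 0
1 0 1 1 1
0 1 1 0 1
1 0 0 0 1

After press 4 at (3,4):
1 0 1 1 1
0 0 0 1 0
1 0 1 1 0
0 1 1 1 0
1 0 0 0 0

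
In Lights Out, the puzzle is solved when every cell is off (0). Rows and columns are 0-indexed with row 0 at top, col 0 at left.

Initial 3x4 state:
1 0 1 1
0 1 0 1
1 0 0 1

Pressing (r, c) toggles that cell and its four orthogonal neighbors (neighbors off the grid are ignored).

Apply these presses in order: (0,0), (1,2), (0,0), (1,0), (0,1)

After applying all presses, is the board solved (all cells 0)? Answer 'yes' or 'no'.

Answer: no

Derivation:
After press 1 at (0,0):
0 1 1 1
1 1 0 1
1 0 0 1

After press 2 at (1,2):
0 1 0 1
1 0 1 0
1 0 1 1

After press 3 at (0,0):
1 0 0 1
0 0 1 0
1 0 1 1

After press 4 at (1,0):
0 0 0 1
1 1 1 0
0 0 1 1

After press 5 at (0,1):
1 1 1 1
1 0 1 0
0 0 1 1

Lights still on: 8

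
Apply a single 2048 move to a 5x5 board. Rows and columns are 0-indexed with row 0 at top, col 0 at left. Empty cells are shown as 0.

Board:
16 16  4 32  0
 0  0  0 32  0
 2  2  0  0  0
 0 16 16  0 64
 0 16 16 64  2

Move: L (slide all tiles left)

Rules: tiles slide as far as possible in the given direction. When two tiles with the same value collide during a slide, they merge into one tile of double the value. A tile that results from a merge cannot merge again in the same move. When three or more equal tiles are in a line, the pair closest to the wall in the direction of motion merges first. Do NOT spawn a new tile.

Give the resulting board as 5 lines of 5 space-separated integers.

Answer: 32  4 32  0  0
32  0  0  0  0
 4  0  0  0  0
32 64  0  0  0
32 64  2  0  0

Derivation:
Slide left:
row 0: [16, 16, 4, 32, 0] -> [32, 4, 32, 0, 0]
row 1: [0, 0, 0, 32, 0] -> [32, 0, 0, 0, 0]
row 2: [2, 2, 0, 0, 0] -> [4, 0, 0, 0, 0]
row 3: [0, 16, 16, 0, 64] -> [32, 64, 0, 0, 0]
row 4: [0, 16, 16, 64, 2] -> [32, 64, 2, 0, 0]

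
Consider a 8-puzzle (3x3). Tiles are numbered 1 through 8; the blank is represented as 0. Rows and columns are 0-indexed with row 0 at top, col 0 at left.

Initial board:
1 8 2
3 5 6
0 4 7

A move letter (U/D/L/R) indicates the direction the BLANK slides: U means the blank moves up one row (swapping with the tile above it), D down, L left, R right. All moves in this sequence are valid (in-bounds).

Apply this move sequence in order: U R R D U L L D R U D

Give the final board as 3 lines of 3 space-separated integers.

After move 1 (U):
1 8 2
0 5 6
3 4 7

After move 2 (R):
1 8 2
5 0 6
3 4 7

After move 3 (R):
1 8 2
5 6 0
3 4 7

After move 4 (D):
1 8 2
5 6 7
3 4 0

After move 5 (U):
1 8 2
5 6 0
3 4 7

After move 6 (L):
1 8 2
5 0 6
3 4 7

After move 7 (L):
1 8 2
0 5 6
3 4 7

After move 8 (D):
1 8 2
3 5 6
0 4 7

After move 9 (R):
1 8 2
3 5 6
4 0 7

After move 10 (U):
1 8 2
3 0 6
4 5 7

After move 11 (D):
1 8 2
3 5 6
4 0 7

Answer: 1 8 2
3 5 6
4 0 7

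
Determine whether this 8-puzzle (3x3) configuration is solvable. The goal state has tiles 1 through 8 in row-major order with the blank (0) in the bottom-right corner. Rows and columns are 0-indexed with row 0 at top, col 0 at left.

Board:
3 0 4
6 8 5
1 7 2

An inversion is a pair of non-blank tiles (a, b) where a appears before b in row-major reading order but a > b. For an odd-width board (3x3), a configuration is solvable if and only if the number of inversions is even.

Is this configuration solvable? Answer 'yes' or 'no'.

Inversions (pairs i<j in row-major order where tile[i] > tile[j] > 0): 14
14 is even, so the puzzle is solvable.

Answer: yes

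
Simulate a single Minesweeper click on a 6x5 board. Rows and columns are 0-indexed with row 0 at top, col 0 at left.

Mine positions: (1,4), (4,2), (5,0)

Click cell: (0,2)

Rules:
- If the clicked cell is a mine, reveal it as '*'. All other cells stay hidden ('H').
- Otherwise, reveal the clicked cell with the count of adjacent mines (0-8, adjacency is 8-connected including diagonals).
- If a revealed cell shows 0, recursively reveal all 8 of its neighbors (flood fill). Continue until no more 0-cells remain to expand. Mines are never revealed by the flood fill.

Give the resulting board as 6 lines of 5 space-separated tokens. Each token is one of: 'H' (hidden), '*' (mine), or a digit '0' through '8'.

0 0 0 1 H
0 0 0 1 H
0 0 0 1 H
0 1 1 1 H
1 2 H H H
H H H H H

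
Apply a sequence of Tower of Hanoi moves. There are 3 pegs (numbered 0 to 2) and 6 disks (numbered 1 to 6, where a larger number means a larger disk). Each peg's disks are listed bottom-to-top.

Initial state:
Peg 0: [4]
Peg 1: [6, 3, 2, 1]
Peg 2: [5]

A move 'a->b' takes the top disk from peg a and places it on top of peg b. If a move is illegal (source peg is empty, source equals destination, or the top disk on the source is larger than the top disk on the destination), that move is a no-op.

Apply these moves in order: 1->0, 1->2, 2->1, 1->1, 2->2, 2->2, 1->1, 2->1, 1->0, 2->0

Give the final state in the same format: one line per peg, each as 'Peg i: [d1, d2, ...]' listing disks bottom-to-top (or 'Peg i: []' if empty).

After move 1 (1->0):
Peg 0: [4, 1]
Peg 1: [6, 3, 2]
Peg 2: [5]

After move 2 (1->2):
Peg 0: [4, 1]
Peg 1: [6, 3]
Peg 2: [5, 2]

After move 3 (2->1):
Peg 0: [4, 1]
Peg 1: [6, 3, 2]
Peg 2: [5]

After move 4 (1->1):
Peg 0: [4, 1]
Peg 1: [6, 3, 2]
Peg 2: [5]

After move 5 (2->2):
Peg 0: [4, 1]
Peg 1: [6, 3, 2]
Peg 2: [5]

After move 6 (2->2):
Peg 0: [4, 1]
Peg 1: [6, 3, 2]
Peg 2: [5]

After move 7 (1->1):
Peg 0: [4, 1]
Peg 1: [6, 3, 2]
Peg 2: [5]

After move 8 (2->1):
Peg 0: [4, 1]
Peg 1: [6, 3, 2]
Peg 2: [5]

After move 9 (1->0):
Peg 0: [4, 1]
Peg 1: [6, 3, 2]
Peg 2: [5]

After move 10 (2->0):
Peg 0: [4, 1]
Peg 1: [6, 3, 2]
Peg 2: [5]

Answer: Peg 0: [4, 1]
Peg 1: [6, 3, 2]
Peg 2: [5]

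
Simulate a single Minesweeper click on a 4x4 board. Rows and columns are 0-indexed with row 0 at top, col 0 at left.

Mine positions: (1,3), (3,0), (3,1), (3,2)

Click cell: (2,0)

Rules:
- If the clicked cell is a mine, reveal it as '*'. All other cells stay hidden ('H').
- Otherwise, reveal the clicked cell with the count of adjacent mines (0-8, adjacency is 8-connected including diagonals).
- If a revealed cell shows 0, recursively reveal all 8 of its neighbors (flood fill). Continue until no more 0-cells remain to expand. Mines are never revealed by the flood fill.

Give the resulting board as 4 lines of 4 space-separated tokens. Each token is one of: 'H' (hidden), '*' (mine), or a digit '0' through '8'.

H H H H
H H H H
2 H H H
H H H H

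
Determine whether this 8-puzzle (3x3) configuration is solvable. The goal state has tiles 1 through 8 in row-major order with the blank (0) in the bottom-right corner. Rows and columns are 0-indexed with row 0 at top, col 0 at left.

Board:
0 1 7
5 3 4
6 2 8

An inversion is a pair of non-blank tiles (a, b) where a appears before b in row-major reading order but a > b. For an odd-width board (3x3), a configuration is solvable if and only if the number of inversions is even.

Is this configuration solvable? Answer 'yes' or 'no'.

Inversions (pairs i<j in row-major order where tile[i] > tile[j] > 0): 11
11 is odd, so the puzzle is not solvable.

Answer: no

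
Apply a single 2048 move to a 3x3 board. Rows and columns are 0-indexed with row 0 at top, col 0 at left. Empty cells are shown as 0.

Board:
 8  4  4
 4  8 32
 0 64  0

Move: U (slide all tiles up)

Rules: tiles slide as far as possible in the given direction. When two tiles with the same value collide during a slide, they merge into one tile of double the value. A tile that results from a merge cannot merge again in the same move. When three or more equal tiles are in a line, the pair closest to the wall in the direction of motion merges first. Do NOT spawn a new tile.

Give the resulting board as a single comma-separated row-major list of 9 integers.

Answer: 8, 4, 4, 4, 8, 32, 0, 64, 0

Derivation:
Slide up:
col 0: [8, 4, 0] -> [8, 4, 0]
col 1: [4, 8, 64] -> [4, 8, 64]
col 2: [4, 32, 0] -> [4, 32, 0]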